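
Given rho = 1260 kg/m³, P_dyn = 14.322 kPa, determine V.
Formula: P_{dyn} = \frac{1}{2} \rho V^2
Substituting knowns: 14.322 = 0.5·1260·V²/1000
Solving for V: V = √(2·(14.322·1000)/1260) = 4.768 m/s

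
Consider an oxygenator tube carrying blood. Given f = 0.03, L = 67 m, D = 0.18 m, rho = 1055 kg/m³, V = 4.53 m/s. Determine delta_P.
Formula: \Delta P = f \frac{L}{D} \frac{\rho V^2}{2}
delta_P = 0.03·(67/0.18)·0.5·1055·4.53²/1000 = 120.9 kPa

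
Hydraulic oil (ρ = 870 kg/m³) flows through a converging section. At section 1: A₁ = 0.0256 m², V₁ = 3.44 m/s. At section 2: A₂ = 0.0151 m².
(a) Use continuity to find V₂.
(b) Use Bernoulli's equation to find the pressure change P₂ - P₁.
(a) Continuity: A₁V₁=A₂V₂ -> V₂=A₁V₁/A₂=0.0256*3.44/0.0151=5.83 m/s
(b) Bernoulli: P₂-P₁=0.5*rho*(V₁^2-V₂^2)/1000=0.5*870*(3.44^2-5.83^2)/1000=-9.638 kPa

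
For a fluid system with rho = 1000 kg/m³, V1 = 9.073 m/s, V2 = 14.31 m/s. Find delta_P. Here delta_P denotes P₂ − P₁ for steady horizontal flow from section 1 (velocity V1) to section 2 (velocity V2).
Formula: \Delta P = \frac{1}{2} \rho (V_1^2 - V_2^2)
delta_P = 0.5·1000·(9.073² − 14.31²)/1000 = -61.23 kPa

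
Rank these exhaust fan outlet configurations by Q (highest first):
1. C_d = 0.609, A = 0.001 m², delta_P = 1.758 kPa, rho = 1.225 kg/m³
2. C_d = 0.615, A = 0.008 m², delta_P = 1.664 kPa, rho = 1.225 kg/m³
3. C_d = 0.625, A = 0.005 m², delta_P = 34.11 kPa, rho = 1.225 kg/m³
Case 1: Q = 32.63 L/s
Case 2: Q = 256.4 L/s
Case 3: Q = 737.5 L/s
Ranking (highest first): 3, 2, 1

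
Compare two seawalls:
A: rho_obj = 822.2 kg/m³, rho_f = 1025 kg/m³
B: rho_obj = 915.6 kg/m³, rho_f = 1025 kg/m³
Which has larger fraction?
fraction(A) = 0.8021, fraction(B) = 0.8933. Answer: B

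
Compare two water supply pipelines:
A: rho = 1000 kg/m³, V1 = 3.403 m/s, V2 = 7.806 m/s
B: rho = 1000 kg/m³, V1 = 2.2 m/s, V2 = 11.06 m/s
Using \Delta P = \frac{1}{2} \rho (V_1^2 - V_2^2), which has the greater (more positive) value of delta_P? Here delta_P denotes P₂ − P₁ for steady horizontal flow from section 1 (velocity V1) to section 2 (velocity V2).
delta_P(A) = -24.68 kPa, delta_P(B) = -58.74 kPa. Answer: A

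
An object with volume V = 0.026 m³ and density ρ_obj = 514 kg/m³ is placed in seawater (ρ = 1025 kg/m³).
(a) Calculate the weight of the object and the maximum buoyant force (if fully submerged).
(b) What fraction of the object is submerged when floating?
(a) W=rho_obj*g*V=514*9.81*0.026=131.1 N; F_B(max)=rho*g*V=1025*9.81*0.026=261.4 N
(b) Floating fraction=rho_obj/rho=514/1025=0.501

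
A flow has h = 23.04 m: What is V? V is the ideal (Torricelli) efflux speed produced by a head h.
Formula: V = \sqrt{2 g h}
V = √(2·9.81·23.04) = 21.26 m/s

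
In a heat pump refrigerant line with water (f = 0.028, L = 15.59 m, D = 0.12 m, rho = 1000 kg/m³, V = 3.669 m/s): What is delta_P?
Formula: \Delta P = f \frac{L}{D} \frac{\rho V^2}{2}
delta_P = 0.028·(15.59/0.12)·0.5·1000·3.669²/1000 = 24.48 kPa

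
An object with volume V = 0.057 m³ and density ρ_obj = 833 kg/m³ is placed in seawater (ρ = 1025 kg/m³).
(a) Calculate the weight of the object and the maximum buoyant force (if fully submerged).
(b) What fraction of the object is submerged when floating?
(a) W=rho_obj*g*V=833*9.81*0.057=465.8 N; F_B(max)=rho*g*V=1025*9.81*0.057=573.1 N
(b) Floating fraction=rho_obj/rho=833/1025=0.813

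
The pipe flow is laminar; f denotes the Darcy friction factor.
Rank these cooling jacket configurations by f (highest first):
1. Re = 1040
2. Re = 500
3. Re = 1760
Case 1: f = 0.06154
Case 2: f = 0.128
Case 3: f = 0.03636
Ranking (highest first): 2, 1, 3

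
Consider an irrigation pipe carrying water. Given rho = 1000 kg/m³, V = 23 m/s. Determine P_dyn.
Formula: P_{dyn} = \frac{1}{2} \rho V^2
P_dyn = 0.5·1000·23²/1000 = 264.5 kPa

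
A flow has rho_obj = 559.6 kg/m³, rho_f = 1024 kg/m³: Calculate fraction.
Formula: f_{sub} = \frac{\rho_{obj}}{\rho_f}
fraction = 559.6/1024 = 0.5465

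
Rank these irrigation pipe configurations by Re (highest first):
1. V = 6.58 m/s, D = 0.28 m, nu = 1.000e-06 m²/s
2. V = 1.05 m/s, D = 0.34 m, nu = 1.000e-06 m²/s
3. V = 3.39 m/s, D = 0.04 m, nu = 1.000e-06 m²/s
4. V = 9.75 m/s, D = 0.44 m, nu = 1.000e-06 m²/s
Case 1: Re = 1.842e+06
Case 2: Re = 357000
Case 3: Re = 135600
Case 4: Re = 4.290e+06
Ranking (highest first): 4, 1, 2, 3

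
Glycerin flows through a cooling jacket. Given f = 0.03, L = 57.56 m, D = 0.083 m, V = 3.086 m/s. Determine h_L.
Formula: h_L = f \frac{L}{D} \frac{V^2}{2g}
h_L = 0.03·(57.56/0.083)·3.086²/(2·9.81) = 10.1 m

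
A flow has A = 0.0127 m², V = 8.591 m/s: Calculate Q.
Formula: Q = A V
Q = 0.0127·8.591·1000 = 109.1 L/s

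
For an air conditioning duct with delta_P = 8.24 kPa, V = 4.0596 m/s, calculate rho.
Formula: V = \sqrt{\frac{2 \Delta P}{\rho}}
Substituting knowns: 4.0596 = √(2·(8.24·1000)/rho)
Solving for rho: rho = 2·(8.24·1000)/4.0596² = 1000 kg/m³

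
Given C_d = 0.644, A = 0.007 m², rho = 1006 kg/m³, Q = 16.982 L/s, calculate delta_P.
Formula: Q = C_d A \sqrt{\frac{2 \Delta P}{\rho}}
Substituting knowns: 16.982 = 0.644·0.007·√(2·(delta_P·1000)/1006)·1000
Solving for delta_P: delta_P = ((16.982/1000)/(0.644·0.007))²·1006/2/1000 = 7.138 kPa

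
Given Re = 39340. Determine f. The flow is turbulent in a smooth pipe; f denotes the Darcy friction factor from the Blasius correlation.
Formula: f = \frac{0.316}{Re^{0.25}}
f = 0.316/39340^0.25 = 0.02244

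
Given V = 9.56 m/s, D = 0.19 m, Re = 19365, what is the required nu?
Formula: Re = \frac{V D}{\nu}
Substituting knowns: 19365 = 9.56·0.19/nu
Solving for nu: nu = 9.56·0.19/19365 = 9.380e-05 m²/s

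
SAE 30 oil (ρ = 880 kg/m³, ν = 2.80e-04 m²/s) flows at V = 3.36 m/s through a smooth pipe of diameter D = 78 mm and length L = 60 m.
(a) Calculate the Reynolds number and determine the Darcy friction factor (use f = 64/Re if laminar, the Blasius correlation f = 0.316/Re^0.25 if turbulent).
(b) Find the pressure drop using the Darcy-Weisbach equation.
(a) Re = V·D/ν = 3.36·0.078/2.80e-04 = 936 → laminar (Re < 2300); f = 64/Re = 64/936 = 0.068376
(b) Darcy-Weisbach: ΔP = f·(L/D)·½ρV²/1000 = 0.068376·(60/0.078)·½·880·3.36²/1000 = 261.3 kPa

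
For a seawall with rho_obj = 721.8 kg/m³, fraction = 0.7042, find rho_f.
Formula: f_{sub} = \frac{\rho_{obj}}{\rho_f}
Substituting knowns: 0.7042 = 721.8/rho_f
Solving for rho_f: rho_f = 721.8/0.7042 = 1025 kg/m³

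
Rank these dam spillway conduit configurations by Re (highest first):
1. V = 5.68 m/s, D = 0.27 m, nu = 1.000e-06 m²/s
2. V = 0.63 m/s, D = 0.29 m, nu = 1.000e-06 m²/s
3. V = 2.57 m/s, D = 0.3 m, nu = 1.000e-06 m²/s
Case 1: Re = 1.534e+06
Case 2: Re = 182700
Case 3: Re = 771000
Ranking (highest first): 1, 3, 2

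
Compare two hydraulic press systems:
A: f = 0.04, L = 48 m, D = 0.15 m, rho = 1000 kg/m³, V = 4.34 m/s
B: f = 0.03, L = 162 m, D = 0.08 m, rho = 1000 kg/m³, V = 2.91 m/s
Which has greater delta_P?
delta_P(A) = 120.5 kPa, delta_P(B) = 257.2 kPa. Answer: B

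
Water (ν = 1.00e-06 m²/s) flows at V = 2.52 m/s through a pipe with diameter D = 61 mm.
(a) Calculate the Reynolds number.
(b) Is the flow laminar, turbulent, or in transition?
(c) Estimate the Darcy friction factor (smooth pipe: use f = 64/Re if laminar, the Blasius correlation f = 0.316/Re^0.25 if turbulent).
(a) Re = V·D/ν = 2.52·0.061/1.00e-06 = 153720
(b) Flow regime: turbulent (Re > 4000)
(c) Friction factor: f = 0.316/Re^0.25 = 0.316/153720^0.25 = 0.01596 (Blasius is strictly valid for Re ≲ 1e5; used here as the smooth-pipe estimate the problem specifies)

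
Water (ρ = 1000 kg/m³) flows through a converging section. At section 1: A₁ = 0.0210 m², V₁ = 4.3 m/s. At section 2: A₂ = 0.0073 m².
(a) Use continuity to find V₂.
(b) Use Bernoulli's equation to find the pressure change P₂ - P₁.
(a) Continuity: A₁V₁=A₂V₂ -> V₂=A₁V₁/A₂=0.0210*4.3/0.0073=12.37 m/s
(b) Bernoulli: P₂-P₁=0.5*rho*(V₁^2-V₂^2)/1000=0.5*1000*(4.3^2-12.37^2)/1000=-67.26 kPa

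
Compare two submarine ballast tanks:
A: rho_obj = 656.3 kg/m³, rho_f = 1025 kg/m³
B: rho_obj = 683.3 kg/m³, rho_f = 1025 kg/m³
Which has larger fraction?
fraction(A) = 0.6403, fraction(B) = 0.6666. Answer: B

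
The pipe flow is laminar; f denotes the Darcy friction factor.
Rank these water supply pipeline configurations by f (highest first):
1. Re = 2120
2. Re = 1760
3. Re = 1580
Case 1: f = 0.03019
Case 2: f = 0.03636
Case 3: f = 0.04051
Ranking (highest first): 3, 2, 1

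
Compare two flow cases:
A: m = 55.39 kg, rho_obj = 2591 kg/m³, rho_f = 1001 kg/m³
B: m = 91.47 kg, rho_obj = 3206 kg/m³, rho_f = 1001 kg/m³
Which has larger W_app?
W_app(A) = 333.4 N, W_app(B) = 617.2 N. Answer: B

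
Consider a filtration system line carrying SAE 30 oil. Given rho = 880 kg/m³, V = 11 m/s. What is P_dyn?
Formula: P_{dyn} = \frac{1}{2} \rho V^2
P_dyn = 0.5·880·11²/1000 = 53.24 kPa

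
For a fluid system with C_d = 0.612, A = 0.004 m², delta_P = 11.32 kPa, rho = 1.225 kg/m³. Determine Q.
Formula: Q = C_d A \sqrt{\frac{2 \Delta P}{\rho}}
Q = 0.612·0.004·√(2·(11.32·1000)/1.225)·1000 = 332.8 L/s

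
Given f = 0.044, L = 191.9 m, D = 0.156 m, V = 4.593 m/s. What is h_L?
Formula: h_L = f \frac{L}{D} \frac{V^2}{2g}
h_L = 0.044·(191.9/0.156)·4.593²/(2·9.81) = 58.2 m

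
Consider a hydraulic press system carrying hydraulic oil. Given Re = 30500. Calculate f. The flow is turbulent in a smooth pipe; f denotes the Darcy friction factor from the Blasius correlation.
Formula: f = \frac{0.316}{Re^{0.25}}
f = 0.316/30500^0.25 = 0.02391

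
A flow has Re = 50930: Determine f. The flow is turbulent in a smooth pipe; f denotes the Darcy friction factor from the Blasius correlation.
Formula: f = \frac{0.316}{Re^{0.25}}
f = 0.316/50930^0.25 = 0.02104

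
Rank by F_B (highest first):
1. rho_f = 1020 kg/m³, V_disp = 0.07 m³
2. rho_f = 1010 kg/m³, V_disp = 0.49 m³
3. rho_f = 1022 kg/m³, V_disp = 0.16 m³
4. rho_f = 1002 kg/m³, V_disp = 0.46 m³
Case 1: F_B = 700.4 N
Case 2: F_B = 4855 N
Case 3: F_B = 1604 N
Case 4: F_B = 4522 N
Ranking (highest first): 2, 4, 3, 1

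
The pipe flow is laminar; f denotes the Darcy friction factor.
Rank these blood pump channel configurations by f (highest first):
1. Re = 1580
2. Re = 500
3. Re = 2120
Case 1: f = 0.04051
Case 2: f = 0.128
Case 3: f = 0.03019
Ranking (highest first): 2, 1, 3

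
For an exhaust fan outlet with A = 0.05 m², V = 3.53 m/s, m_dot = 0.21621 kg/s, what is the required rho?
Formula: \dot{m} = \rho A V
Substituting knowns: 0.21621 = rho·0.05·3.53
Solving for rho: rho = 0.21621/(0.05·3.53) = 1.225 kg/m³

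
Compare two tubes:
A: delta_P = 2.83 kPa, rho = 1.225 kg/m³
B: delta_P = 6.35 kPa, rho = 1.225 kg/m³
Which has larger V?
V(A) = 67.97 m/s, V(B) = 101.8 m/s. Answer: B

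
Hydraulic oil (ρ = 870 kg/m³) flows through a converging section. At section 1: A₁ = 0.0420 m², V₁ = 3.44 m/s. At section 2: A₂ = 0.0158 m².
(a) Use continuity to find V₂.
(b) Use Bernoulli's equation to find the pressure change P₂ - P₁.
(a) Continuity: A₁V₁=A₂V₂ -> V₂=A₁V₁/A₂=0.0420*3.44/0.0158=9.14 m/s
(b) Bernoulli: P₂-P₁=0.5*rho*(V₁^2-V₂^2)/1000=0.5*870*(3.44^2-9.14^2)/1000=-31.19 kPa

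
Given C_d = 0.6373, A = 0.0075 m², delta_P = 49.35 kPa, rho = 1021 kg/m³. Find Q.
Formula: Q = C_d A \sqrt{\frac{2 \Delta P}{\rho}}
Q = 0.6373·0.0075·√(2·(49.35·1000)/1021)·1000 = 46.99 L/s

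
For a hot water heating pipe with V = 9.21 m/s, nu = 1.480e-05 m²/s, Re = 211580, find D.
Formula: Re = \frac{V D}{\nu}
Substituting knowns: 211580 = 9.21·D/1.480e-05
Solving for D: D = 211580·1.480e-05/9.21 = 0.34 m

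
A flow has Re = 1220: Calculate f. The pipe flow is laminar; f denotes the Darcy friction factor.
Formula: f = \frac{64}{Re}
f = 64/1220 = 0.05246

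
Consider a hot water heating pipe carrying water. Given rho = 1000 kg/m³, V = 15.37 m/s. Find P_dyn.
Formula: P_{dyn} = \frac{1}{2} \rho V^2
P_dyn = 0.5·1000·15.37²/1000 = 118.1 kPa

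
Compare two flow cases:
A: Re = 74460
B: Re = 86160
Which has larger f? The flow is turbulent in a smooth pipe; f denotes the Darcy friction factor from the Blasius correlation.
f(A) = 0.01913, f(B) = 0.01844. Answer: A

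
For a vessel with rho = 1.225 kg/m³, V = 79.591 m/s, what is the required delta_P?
Formula: V = \sqrt{\frac{2 \Delta P}{\rho}}
Substituting knowns: 79.591 = √(2·(delta_P·1000)/1.225)
Solving for delta_P: delta_P = 79.591²·1.225/2/1000 = 3.88 kPa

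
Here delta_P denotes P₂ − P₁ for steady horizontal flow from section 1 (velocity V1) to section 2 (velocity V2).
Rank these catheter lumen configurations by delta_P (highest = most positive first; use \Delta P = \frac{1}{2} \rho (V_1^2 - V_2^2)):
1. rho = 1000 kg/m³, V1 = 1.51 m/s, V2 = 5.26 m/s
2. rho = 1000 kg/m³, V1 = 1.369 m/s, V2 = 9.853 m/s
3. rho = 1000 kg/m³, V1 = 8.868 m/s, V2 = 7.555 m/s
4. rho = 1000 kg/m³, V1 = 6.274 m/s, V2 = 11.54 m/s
Case 1: delta_P = -12.69 kPa
Case 2: delta_P = -47.6 kPa
Case 3: delta_P = 10.78 kPa
Case 4: delta_P = -46.9 kPa
Ranking (highest first): 3, 1, 4, 2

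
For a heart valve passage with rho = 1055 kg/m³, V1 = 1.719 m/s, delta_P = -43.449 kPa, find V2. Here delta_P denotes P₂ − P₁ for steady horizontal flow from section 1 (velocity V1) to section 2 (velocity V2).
Formula: \Delta P = \frac{1}{2} \rho (V_1^2 - V_2^2)
Substituting knowns: -43.449 = 0.5·1055·(1.719² − V2²)/1000
Solving for V2: V2 = √(1.719² − 2·(-43.449·1000)/1055) = 9.237 m/s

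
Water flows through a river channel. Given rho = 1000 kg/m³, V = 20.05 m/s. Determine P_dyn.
Formula: P_{dyn} = \frac{1}{2} \rho V^2
P_dyn = 0.5·1000·20.05²/1000 = 201 kPa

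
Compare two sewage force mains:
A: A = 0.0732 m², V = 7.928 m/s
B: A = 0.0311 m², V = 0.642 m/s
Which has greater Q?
Q(A) = 580.3 L/s, Q(B) = 19.97 L/s. Answer: A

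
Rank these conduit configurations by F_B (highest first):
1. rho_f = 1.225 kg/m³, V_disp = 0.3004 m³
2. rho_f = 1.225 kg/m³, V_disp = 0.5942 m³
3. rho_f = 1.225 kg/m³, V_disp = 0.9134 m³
Case 1: F_B = 3.61 N
Case 2: F_B = 7.141 N
Case 3: F_B = 10.98 N
Ranking (highest first): 3, 2, 1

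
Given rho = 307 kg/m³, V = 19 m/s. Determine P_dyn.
Formula: P_{dyn} = \frac{1}{2} \rho V^2
P_dyn = 0.5·307·19²/1000 = 55.41 kPa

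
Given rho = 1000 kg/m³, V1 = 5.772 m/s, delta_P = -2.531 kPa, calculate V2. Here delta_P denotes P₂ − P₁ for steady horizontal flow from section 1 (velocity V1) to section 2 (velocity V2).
Formula: \Delta P = \frac{1}{2} \rho (V_1^2 - V_2^2)
Substituting knowns: -2.531 = 0.5·1000·(5.772² − V2²)/1000
Solving for V2: V2 = √(5.772² − 2·(-2.531·1000)/1000) = 6.195 m/s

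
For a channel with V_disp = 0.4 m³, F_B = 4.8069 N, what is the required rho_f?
Formula: F_B = \rho_f g V_{disp}
Substituting knowns: 4.8069 = rho_f·9.81·0.4
Solving for rho_f: rho_f = 4.8069/(9.81·0.4) = 1.225 kg/m³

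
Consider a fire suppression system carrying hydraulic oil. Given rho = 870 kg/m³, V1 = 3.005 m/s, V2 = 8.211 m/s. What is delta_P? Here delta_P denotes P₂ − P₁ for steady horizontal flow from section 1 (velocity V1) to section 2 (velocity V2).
Formula: \Delta P = \frac{1}{2} \rho (V_1^2 - V_2^2)
delta_P = 0.5·870·(3.005² − 8.211²)/1000 = -25.4 kPa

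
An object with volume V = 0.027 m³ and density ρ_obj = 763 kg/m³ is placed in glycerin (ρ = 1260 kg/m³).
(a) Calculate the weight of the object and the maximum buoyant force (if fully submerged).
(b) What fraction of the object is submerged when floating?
(a) W=rho_obj*g*V=763*9.81*0.027=202.1 N; F_B(max)=rho*g*V=1260*9.81*0.027=333.7 N
(b) Floating fraction=rho_obj/rho=763/1260=0.606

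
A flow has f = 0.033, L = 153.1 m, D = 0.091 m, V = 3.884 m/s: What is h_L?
Formula: h_L = f \frac{L}{D} \frac{V^2}{2g}
h_L = 0.033·(153.1/0.091)·3.884²/(2·9.81) = 42.69 m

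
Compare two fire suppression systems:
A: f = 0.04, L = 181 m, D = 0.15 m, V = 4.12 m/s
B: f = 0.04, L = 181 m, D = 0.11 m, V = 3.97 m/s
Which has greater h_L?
h_L(A) = 41.76 m, h_L(B) = 52.87 m. Answer: B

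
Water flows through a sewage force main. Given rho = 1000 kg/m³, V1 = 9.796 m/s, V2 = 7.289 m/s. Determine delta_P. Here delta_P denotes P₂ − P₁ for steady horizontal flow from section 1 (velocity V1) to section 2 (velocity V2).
Formula: \Delta P = \frac{1}{2} \rho (V_1^2 - V_2^2)
delta_P = 0.5·1000·(9.796² − 7.289²)/1000 = 21.42 kPa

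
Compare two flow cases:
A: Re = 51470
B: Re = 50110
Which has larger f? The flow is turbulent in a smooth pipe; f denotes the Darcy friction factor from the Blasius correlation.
f(A) = 0.02098, f(B) = 0.02112. Answer: B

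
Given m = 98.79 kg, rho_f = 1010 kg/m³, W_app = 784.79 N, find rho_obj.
Formula: W_{app} = mg\left(1 - \frac{\rho_f}{\rho_{obj}}\right)
Substituting knowns: 784.79 = 98.79·9.81·(1 − 1010/rho_obj)
Solving for rho_obj: rho_obj = 1010/(1 − 784.79/(98.79·9.81)) = 5310 kg/m³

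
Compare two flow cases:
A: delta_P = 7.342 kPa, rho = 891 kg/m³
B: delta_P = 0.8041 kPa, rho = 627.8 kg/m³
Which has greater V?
V(A) = 4.06 m/s, V(B) = 1.601 m/s. Answer: A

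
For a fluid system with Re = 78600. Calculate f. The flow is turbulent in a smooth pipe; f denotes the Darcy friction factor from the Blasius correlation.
Formula: f = \frac{0.316}{Re^{0.25}}
f = 0.316/78600^0.25 = 0.01887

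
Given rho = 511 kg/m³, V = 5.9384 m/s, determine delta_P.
Formula: V = \sqrt{\frac{2 \Delta P}{\rho}}
Substituting knowns: 5.9384 = √(2·(delta_P·1000)/511)
Solving for delta_P: delta_P = 5.9384²·511/2/1000 = 9.01 kPa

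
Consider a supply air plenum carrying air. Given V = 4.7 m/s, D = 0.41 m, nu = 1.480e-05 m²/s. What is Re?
Formula: Re = \frac{V D}{\nu}
Re = 4.7·0.41/1.480e-05 = 130203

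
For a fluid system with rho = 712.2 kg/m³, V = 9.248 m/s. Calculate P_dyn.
Formula: P_{dyn} = \frac{1}{2} \rho V^2
P_dyn = 0.5·712.2·9.248²/1000 = 30.46 kPa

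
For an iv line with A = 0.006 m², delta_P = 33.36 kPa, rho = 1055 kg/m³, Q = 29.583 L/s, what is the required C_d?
Formula: Q = C_d A \sqrt{\frac{2 \Delta P}{\rho}}
Substituting knowns: 29.583 = C_d·0.006·√(2·(33.36·1000)/1055)·1000
Solving for C_d: C_d = (29.583/1000)/(0.006·√(2·(33.36·1000)/1055)) = 0.62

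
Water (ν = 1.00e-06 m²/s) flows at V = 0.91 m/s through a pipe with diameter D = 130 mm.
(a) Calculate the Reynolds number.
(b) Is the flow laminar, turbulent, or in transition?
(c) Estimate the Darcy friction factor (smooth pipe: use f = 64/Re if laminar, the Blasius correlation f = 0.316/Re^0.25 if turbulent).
(a) Re = V·D/ν = 0.91·0.13/1.00e-06 = 118300
(b) Flow regime: turbulent (Re > 4000)
(c) Friction factor: f = 0.316/Re^0.25 = 0.316/118300^0.25 = 0.01704 (Blasius is strictly valid for Re ≲ 1e5; used here as the smooth-pipe estimate the problem specifies)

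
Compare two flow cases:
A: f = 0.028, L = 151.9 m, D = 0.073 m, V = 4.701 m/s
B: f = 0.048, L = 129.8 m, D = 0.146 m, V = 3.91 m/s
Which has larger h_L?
h_L(A) = 65.63 m, h_L(B) = 33.25 m. Answer: A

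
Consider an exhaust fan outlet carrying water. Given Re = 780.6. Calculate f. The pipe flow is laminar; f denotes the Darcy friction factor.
Formula: f = \frac{64}{Re}
f = 64/780.6 = 0.08199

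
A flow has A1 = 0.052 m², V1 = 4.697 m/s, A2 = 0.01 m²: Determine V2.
Formula: V_2 = \frac{A_1 V_1}{A_2}
V2 = 0.052·4.697/0.01 = 24.42 m/s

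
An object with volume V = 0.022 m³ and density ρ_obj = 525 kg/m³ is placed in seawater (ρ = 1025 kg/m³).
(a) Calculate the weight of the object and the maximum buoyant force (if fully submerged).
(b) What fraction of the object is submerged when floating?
(a) W=rho_obj*g*V=525*9.81*0.022=113.3 N; F_B(max)=rho*g*V=1025*9.81*0.022=221.2 N
(b) Floating fraction=rho_obj/rho=525/1025=0.512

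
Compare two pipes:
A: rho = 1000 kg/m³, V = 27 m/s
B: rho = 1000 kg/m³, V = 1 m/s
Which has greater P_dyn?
P_dyn(A) = 364.5 kPa, P_dyn(B) = 0.5 kPa. Answer: A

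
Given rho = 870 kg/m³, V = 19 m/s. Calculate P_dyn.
Formula: P_{dyn} = \frac{1}{2} \rho V^2
P_dyn = 0.5·870·19²/1000 = 157 kPa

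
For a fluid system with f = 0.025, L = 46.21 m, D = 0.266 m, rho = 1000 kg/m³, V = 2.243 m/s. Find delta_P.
Formula: \Delta P = f \frac{L}{D} \frac{\rho V^2}{2}
delta_P = 0.025·(46.21/0.266)·0.5·1000·2.243²/1000 = 10.93 kPa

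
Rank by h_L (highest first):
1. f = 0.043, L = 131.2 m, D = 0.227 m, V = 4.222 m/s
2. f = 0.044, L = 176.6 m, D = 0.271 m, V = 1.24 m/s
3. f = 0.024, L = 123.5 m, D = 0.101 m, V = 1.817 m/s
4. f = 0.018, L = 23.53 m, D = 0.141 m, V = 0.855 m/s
Case 1: h_L = 22.58 m
Case 2: h_L = 2.247 m
Case 3: h_L = 4.938 m
Case 4: h_L = 0.1119 m
Ranking (highest first): 1, 3, 2, 4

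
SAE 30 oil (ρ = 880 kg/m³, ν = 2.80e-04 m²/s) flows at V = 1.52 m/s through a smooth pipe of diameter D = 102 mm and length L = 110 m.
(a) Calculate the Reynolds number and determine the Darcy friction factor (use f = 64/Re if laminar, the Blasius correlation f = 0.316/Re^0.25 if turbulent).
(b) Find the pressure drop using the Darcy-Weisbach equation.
(a) Re = V·D/ν = 1.52·0.102/2.80e-04 = 553.71 → laminar (Re < 2300); f = 64/Re = 64/553.71 = 0.11558
(b) Darcy-Weisbach: ΔP = f·(L/D)·½ρV²/1000 = 0.11558·(110/0.102)·½·880·1.52²/1000 = 126.7 kPa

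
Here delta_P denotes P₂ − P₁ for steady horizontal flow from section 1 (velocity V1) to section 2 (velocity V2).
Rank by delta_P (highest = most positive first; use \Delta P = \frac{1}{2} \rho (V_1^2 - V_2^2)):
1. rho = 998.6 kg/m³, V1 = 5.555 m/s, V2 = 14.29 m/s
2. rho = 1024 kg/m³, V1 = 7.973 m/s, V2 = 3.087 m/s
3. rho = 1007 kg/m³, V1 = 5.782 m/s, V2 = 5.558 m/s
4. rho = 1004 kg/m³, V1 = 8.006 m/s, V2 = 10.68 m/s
Case 1: delta_P = -86.55 kPa
Case 2: delta_P = 27.67 kPa
Case 3: delta_P = 1.279 kPa
Case 4: delta_P = -25.08 kPa
Ranking (highest first): 2, 3, 4, 1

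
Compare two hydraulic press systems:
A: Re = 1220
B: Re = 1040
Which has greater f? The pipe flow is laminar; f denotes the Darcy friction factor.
f(A) = 0.05246, f(B) = 0.06154. Answer: B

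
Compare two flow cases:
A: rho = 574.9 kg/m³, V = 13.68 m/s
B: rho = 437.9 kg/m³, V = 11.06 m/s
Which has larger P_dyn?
P_dyn(A) = 53.79 kPa, P_dyn(B) = 26.78 kPa. Answer: A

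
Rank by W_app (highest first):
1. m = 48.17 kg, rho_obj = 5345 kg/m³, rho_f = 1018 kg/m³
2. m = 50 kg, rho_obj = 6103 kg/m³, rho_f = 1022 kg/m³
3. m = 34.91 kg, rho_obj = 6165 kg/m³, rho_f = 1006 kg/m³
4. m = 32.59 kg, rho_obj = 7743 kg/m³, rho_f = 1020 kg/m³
Case 1: W_app = 382.5 N
Case 2: W_app = 408.4 N
Case 3: W_app = 286.6 N
Case 4: W_app = 277.6 N
Ranking (highest first): 2, 1, 3, 4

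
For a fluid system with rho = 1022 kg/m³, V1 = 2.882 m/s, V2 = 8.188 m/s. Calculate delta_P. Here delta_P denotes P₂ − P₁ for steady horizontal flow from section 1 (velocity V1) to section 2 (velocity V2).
Formula: \Delta P = \frac{1}{2} \rho (V_1^2 - V_2^2)
delta_P = 0.5·1022·(2.882² − 8.188²)/1000 = -30.01 kPa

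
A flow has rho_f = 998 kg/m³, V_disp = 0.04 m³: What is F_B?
Formula: F_B = \rho_f g V_{disp}
F_B = 998·9.81·0.04 = 391.6 N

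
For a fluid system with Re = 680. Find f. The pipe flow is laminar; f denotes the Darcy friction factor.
Formula: f = \frac{64}{Re}
f = 64/680 = 0.09412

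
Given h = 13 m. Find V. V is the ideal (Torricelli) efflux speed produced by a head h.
Formula: V = \sqrt{2 g h}
V = √(2·9.81·13) = 15.97 m/s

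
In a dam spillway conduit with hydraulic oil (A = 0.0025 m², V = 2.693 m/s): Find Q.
Formula: Q = A V
Q = 0.0025·2.693·1000 = 6.733 L/s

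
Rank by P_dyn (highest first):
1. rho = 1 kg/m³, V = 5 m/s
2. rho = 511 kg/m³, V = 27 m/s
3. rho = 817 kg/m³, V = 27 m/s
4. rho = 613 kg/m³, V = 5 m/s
Case 1: P_dyn = 0.0125 kPa
Case 2: P_dyn = 186.3 kPa
Case 3: P_dyn = 297.8 kPa
Case 4: P_dyn = 7.662 kPa
Ranking (highest first): 3, 2, 4, 1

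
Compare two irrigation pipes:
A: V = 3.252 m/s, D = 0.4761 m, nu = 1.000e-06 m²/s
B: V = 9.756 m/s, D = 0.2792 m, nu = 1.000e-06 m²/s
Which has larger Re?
Re(A) = 1.548e+06, Re(B) = 2.724e+06. Answer: B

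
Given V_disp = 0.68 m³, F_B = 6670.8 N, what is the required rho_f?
Formula: F_B = \rho_f g V_{disp}
Substituting knowns: 6670.8 = rho_f·9.81·0.68
Solving for rho_f: rho_f = 6670.8/(9.81·0.68) = 1000 kg/m³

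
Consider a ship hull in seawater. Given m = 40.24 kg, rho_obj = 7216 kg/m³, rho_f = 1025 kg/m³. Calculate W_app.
Formula: W_{app} = mg\left(1 - \frac{\rho_f}{\rho_{obj}}\right)
W_app = 40.24·9.81·(1 − 1025/7216) = 338.7 N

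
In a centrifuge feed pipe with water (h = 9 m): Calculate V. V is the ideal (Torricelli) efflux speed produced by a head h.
Formula: V = \sqrt{2 g h}
V = √(2·9.81·9) = 13.29 m/s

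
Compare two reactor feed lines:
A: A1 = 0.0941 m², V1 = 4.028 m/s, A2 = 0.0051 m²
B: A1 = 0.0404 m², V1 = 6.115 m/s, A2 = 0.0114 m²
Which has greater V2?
V2(A) = 74.32 m/s, V2(B) = 21.67 m/s. Answer: A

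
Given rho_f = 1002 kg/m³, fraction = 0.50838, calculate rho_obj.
Formula: f_{sub} = \frac{\rho_{obj}}{\rho_f}
Substituting knowns: 0.50838 = rho_obj/1002
Solving for rho_obj: rho_obj = 0.50838·1002 = 509.4 kg/m³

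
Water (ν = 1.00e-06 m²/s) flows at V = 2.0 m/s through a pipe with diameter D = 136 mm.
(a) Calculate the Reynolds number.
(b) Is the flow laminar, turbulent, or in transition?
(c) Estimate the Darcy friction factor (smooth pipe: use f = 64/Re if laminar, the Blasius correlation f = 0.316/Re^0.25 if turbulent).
(a) Re = V·D/ν = 2.0·0.136/1.00e-06 = 272000
(b) Flow regime: turbulent (Re > 4000)
(c) Friction factor: f = 0.316/Re^0.25 = 0.316/272000^0.25 = 0.01384 (Blasius is strictly valid for Re ≲ 1e5; used here as the smooth-pipe estimate the problem specifies)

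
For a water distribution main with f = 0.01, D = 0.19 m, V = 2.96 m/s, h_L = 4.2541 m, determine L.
Formula: h_L = f \frac{L}{D} \frac{V^2}{2g}
Substituting knowns: 4.2541 = 0.01·(L/0.19)·2.96²/(2·9.81)
Solving for L: L = 4.2541·2·9.81·0.19/(0.01·2.96²) = 181 m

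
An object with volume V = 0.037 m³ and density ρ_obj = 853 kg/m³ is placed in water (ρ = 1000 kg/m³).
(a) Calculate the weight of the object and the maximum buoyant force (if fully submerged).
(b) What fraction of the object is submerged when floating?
(a) W=rho_obj*g*V=853*9.81*0.037=309.6 N; F_B(max)=rho*g*V=1000*9.81*0.037=363.0 N
(b) Floating fraction=rho_obj/rho=853/1000=0.853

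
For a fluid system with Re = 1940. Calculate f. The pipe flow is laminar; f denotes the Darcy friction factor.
Formula: f = \frac{64}{Re}
f = 64/1940 = 0.03299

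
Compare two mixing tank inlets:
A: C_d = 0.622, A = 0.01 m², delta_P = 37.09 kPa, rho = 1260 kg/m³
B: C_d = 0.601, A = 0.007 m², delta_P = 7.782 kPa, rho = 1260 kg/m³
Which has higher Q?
Q(A) = 47.73 L/s, Q(B) = 14.79 L/s. Answer: A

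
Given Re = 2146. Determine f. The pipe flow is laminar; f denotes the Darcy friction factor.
Formula: f = \frac{64}{Re}
f = 64/2146 = 0.02982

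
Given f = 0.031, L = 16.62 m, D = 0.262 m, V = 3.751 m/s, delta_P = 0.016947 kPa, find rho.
Formula: \Delta P = f \frac{L}{D} \frac{\rho V^2}{2}
Substituting knowns: 0.016947 = 0.031·(16.62/0.262)·0.5·rho·3.751²/1000
Solving for rho: rho = (0.016947·1000)/(0.031·(16.62/0.262)·0.5·3.751²) = 1.225 kg/m³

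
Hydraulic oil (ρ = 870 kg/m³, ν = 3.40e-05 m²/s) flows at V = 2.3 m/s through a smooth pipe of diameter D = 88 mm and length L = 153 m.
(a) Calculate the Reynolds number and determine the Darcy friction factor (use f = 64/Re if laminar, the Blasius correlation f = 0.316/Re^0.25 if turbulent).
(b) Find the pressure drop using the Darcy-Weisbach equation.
(a) Re = V·D/ν = 2.3·0.088/3.40e-05 = 5952.9 → turbulent (Re > 4000); f = 0.316/Re^0.25 = 0.316/5952.9^0.25 = 0.035975
(b) Darcy-Weisbach: ΔP = f·(L/D)·½ρV²/1000 = 0.035975·(153/0.088)·½·870·2.3²/1000 = 143.9 kPa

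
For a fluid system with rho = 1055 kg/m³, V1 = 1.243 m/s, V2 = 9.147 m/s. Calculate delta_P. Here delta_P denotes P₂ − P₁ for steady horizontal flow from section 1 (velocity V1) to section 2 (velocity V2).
Formula: \Delta P = \frac{1}{2} \rho (V_1^2 - V_2^2)
delta_P = 0.5·1055·(1.243² − 9.147²)/1000 = -43.32 kPa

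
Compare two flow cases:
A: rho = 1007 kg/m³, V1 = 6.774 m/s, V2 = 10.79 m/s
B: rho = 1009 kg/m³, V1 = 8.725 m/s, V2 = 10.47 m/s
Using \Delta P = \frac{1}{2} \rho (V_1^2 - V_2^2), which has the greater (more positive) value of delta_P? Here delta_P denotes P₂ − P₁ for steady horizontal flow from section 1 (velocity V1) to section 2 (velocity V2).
delta_P(A) = -35.52 kPa, delta_P(B) = -16.9 kPa. Answer: B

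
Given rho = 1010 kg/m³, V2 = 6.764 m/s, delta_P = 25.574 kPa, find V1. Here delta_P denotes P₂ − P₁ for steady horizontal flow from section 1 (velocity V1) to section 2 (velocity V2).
Formula: \Delta P = \frac{1}{2} \rho (V_1^2 - V_2^2)
Substituting knowns: 25.574 = 0.5·1010·(V1² − 6.764²)/1000
Solving for V1: V1 = √(6.764² + 2·(25.574·1000)/1010) = 9.818 m/s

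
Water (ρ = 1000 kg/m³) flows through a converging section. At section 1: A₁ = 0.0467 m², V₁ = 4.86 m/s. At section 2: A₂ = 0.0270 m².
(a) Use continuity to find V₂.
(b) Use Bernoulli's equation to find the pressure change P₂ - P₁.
(a) Continuity: A₁V₁=A₂V₂ -> V₂=A₁V₁/A₂=0.0467*4.86/0.0270=8.41 m/s
(b) Bernoulli: P₂-P₁=0.5*rho*(V₁^2-V₂^2)/1000=0.5*1000*(4.86^2-8.41^2)/1000=-23.55 kPa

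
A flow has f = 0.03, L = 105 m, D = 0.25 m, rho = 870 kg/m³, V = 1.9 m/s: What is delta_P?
Formula: \Delta P = f \frac{L}{D} \frac{\rho V^2}{2}
delta_P = 0.03·(105/0.25)·0.5·870·1.9²/1000 = 19.79 kPa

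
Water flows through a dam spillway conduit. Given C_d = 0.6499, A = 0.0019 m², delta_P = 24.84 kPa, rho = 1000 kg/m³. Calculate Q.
Formula: Q = C_d A \sqrt{\frac{2 \Delta P}{\rho}}
Q = 0.6499·0.0019·√(2·(24.84·1000)/1000)·1000 = 8.703 L/s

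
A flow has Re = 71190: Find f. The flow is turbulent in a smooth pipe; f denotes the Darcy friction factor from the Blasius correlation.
Formula: f = \frac{0.316}{Re^{0.25}}
f = 0.316/71190^0.25 = 0.01935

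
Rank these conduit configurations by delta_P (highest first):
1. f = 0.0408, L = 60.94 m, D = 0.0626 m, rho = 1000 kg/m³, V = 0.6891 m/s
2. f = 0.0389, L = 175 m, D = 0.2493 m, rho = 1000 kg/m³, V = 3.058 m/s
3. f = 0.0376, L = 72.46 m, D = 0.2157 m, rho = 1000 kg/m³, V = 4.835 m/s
Case 1: delta_P = 9.43 kPa
Case 2: delta_P = 127.7 kPa
Case 3: delta_P = 147.6 kPa
Ranking (highest first): 3, 2, 1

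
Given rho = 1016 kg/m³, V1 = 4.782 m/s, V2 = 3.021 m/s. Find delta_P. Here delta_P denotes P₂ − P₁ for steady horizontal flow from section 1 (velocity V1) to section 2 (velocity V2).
Formula: \Delta P = \frac{1}{2} \rho (V_1^2 - V_2^2)
delta_P = 0.5·1016·(4.782² − 3.021²)/1000 = 6.98 kPa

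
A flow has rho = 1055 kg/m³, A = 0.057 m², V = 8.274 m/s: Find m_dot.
Formula: \dot{m} = \rho A V
m_dot = 1055·0.057·8.274 = 497.6 kg/s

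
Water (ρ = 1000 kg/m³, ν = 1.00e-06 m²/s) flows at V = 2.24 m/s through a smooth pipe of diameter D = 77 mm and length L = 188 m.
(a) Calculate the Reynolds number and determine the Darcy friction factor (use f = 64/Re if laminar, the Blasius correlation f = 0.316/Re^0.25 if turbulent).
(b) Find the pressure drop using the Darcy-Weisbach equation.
(a) Re = V·D/ν = 2.24·0.077/1.00e-06 = 172480 → turbulent (Re > 4000); f = 0.316/Re^0.25 = 0.316/172480^0.25 = 0.015506 (Blasius is strictly valid for Re ≲ 1e5; used here as the smooth-pipe estimate the problem specifies)
(b) Darcy-Weisbach: ΔP = f·(L/D)·½ρV²/1000 = 0.015506·(188/0.077)·½·1000·2.24²/1000 = 94.98 kPa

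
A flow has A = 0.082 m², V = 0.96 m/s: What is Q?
Formula: Q = A V
Q = 0.082·0.96·1000 = 78.72 L/s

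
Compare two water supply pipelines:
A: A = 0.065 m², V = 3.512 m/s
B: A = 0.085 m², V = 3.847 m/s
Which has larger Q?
Q(A) = 228.3 L/s, Q(B) = 327 L/s. Answer: B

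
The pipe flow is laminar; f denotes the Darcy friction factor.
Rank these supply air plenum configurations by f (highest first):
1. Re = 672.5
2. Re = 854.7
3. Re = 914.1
Case 1: f = 0.09517
Case 2: f = 0.07488
Case 3: f = 0.07001
Ranking (highest first): 1, 2, 3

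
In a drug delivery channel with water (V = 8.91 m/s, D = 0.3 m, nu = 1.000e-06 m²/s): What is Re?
Formula: Re = \frac{V D}{\nu}
Re = 8.91·0.3/1.000e-06 = 2.673e+06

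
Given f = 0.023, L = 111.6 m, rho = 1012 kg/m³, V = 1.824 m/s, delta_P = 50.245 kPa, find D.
Formula: \Delta P = f \frac{L}{D} \frac{\rho V^2}{2}
Substituting knowns: 50.245 = 0.023·(111.6/D)·0.5·1012·1.824²/1000
Solving for D: D = 0.023·111.6·0.5·1012·1.824²/(50.245·1000) = 0.086 m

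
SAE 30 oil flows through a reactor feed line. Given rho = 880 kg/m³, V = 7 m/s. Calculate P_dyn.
Formula: P_{dyn} = \frac{1}{2} \rho V^2
P_dyn = 0.5·880·7²/1000 = 21.56 kPa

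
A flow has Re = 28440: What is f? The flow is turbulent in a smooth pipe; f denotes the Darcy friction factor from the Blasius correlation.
Formula: f = \frac{0.316}{Re^{0.25}}
f = 0.316/28440^0.25 = 0.02433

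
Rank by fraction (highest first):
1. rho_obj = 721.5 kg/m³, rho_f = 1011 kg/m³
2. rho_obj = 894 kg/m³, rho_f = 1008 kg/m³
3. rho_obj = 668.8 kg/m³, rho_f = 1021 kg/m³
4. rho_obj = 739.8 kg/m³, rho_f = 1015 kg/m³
Case 1: fraction = 0.7136
Case 2: fraction = 0.8869
Case 3: fraction = 0.655
Case 4: fraction = 0.7289
Ranking (highest first): 2, 4, 1, 3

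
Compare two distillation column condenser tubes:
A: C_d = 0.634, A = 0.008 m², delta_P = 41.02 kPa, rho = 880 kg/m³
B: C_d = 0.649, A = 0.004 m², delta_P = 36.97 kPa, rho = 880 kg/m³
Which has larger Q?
Q(A) = 48.97 L/s, Q(B) = 23.8 L/s. Answer: A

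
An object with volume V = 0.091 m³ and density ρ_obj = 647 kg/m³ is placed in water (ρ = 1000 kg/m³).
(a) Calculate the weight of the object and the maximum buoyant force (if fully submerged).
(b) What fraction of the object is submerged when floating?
(a) W=rho_obj*g*V=647*9.81*0.091=577.6 N; F_B(max)=rho*g*V=1000*9.81*0.091=892.7 N
(b) Floating fraction=rho_obj/rho=647/1000=0.647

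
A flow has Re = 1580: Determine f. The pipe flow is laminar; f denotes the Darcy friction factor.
Formula: f = \frac{64}{Re}
f = 64/1580 = 0.04051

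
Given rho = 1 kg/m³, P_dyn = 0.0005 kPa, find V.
Formula: P_{dyn} = \frac{1}{2} \rho V^2
Substituting knowns: 0.0005 = 0.5·1·V²/1000
Solving for V: V = √(2·(0.0005·1000)/1) = 1 m/s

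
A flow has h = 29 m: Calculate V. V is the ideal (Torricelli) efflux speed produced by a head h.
Formula: V = \sqrt{2 g h}
V = √(2·9.81·29) = 23.85 m/s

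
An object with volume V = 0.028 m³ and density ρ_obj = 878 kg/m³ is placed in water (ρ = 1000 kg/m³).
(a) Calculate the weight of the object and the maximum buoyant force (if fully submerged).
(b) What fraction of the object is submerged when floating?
(a) W=rho_obj*g*V=878*9.81*0.028=241.2 N; F_B(max)=rho*g*V=1000*9.81*0.028=274.7 N
(b) Floating fraction=rho_obj/rho=878/1000=0.878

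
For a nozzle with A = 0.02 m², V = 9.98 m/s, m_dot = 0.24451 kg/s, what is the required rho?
Formula: \dot{m} = \rho A V
Substituting knowns: 0.24451 = rho·0.02·9.98
Solving for rho: rho = 0.24451/(0.02·9.98) = 1.225 kg/m³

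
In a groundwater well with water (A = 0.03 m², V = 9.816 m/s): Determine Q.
Formula: Q = A V
Q = 0.03·9.816·1000 = 294.5 L/s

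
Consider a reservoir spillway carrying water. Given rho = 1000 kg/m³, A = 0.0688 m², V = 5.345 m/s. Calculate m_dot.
Formula: \dot{m} = \rho A V
m_dot = 1000·0.0688·5.345 = 367.7 kg/s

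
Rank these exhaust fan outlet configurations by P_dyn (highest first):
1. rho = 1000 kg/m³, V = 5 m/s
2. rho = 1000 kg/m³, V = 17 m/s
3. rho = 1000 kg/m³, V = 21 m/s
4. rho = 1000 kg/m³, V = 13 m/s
Case 1: P_dyn = 12.5 kPa
Case 2: P_dyn = 144.5 kPa
Case 3: P_dyn = 220.5 kPa
Case 4: P_dyn = 84.5 kPa
Ranking (highest first): 3, 2, 4, 1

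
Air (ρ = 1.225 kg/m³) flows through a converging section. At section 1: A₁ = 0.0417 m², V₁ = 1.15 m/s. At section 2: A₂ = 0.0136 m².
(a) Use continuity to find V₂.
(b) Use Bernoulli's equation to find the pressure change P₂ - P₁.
(a) Continuity: A₁V₁=A₂V₂ -> V₂=A₁V₁/A₂=0.0417*1.15/0.0136=3.53 m/s
(b) Bernoulli: P₂-P₁=0.5*rho*(V₁^2-V₂^2)/1000=0.5*1.225*(1.15^2-3.53^2)/1000=-0.006822 kPa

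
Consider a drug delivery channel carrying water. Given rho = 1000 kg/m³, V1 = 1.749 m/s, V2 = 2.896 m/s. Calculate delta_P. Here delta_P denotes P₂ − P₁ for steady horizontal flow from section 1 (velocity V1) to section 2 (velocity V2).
Formula: \Delta P = \frac{1}{2} \rho (V_1^2 - V_2^2)
delta_P = 0.5·1000·(1.749² − 2.896²)/1000 = -2.664 kPa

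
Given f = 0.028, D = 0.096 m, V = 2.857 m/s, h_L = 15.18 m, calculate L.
Formula: h_L = f \frac{L}{D} \frac{V^2}{2g}
Substituting knowns: 15.18 = 0.028·(L/0.096)·2.857²/(2·9.81)
Solving for L: L = 15.18·2·9.81·0.096/(0.028·2.857²) = 125.1 m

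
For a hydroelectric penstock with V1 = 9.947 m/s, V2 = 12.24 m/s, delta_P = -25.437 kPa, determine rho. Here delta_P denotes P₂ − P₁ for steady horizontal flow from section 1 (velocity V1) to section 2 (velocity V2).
Formula: \Delta P = \frac{1}{2} \rho (V_1^2 - V_2^2)
Substituting knowns: -25.437 = 0.5·rho·(9.947² − 12.24²)/1000
Solving for rho: rho = 2·(-25.437·1000)/(9.947² − 12.24²) = 1000 kg/m³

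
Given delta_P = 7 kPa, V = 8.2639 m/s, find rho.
Formula: V = \sqrt{\frac{2 \Delta P}{\rho}}
Substituting knowns: 8.2639 = √(2·(7·1000)/rho)
Solving for rho: rho = 2·(7·1000)/8.2639² = 205 kg/m³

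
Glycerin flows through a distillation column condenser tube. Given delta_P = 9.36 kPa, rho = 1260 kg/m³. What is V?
Formula: V = \sqrt{\frac{2 \Delta P}{\rho}}
V = √(2·(9.36·1000)/1260) = 3.854 m/s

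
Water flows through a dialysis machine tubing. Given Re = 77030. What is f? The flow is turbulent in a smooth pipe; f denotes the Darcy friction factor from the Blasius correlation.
Formula: f = \frac{0.316}{Re^{0.25}}
f = 0.316/77030^0.25 = 0.01897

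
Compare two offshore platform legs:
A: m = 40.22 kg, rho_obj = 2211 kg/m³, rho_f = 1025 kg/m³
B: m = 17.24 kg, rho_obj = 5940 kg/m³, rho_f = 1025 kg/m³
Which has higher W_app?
W_app(A) = 211.6 N, W_app(B) = 139.9 N. Answer: A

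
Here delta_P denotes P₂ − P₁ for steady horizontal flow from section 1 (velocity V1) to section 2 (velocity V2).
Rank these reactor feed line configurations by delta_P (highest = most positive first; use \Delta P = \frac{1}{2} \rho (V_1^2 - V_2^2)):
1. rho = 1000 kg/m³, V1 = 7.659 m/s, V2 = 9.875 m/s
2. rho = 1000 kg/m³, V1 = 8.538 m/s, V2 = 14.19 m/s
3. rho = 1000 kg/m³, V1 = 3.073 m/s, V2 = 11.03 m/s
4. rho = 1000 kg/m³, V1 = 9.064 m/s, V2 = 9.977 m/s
Case 1: delta_P = -19.43 kPa
Case 2: delta_P = -64.23 kPa
Case 3: delta_P = -56.11 kPa
Case 4: delta_P = -8.692 kPa
Ranking (highest first): 4, 1, 3, 2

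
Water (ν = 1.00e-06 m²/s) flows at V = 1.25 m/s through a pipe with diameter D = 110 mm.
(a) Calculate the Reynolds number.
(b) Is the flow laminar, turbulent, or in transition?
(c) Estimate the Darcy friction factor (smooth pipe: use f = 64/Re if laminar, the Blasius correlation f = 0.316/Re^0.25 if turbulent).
(a) Re = V·D/ν = 1.25·0.11/1.00e-06 = 137500
(b) Flow regime: turbulent (Re > 4000)
(c) Friction factor: f = 0.316/Re^0.25 = 0.316/137500^0.25 = 0.01641 (Blasius is strictly valid for Re ≲ 1e5; used here as the smooth-pipe estimate the problem specifies)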